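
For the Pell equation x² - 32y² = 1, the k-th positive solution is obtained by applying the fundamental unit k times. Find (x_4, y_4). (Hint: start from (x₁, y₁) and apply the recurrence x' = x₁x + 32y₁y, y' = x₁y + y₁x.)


Step 1: Find the fundamental solution (x₁, y₁) of x² - 32y² = 1.
  Expand √32 as a continued fraction. a₀ = ⌊√32⌋ = 5; iterate m_{k+1} = d_k·a_k − m_k, d_{k+1} = (32 − m_{k+1}²)/d_k, a_{k+1} = ⌊(a₀ + m_{k+1})/d_{k+1}⌋ (starting m₀ = 0, d₀ = 1), with convergents p_k = a_k·p_{k-1} + p_{k-2}, q_k = a_k·q_{k-1} + q_{k-2} (p₋₁ = 1, q₋₁ = 0):
  k = 0: a₀ = 5; p₀/q₀ = 5/1; p₀² − 32·q₀² = 25 − 32 = -7.
  k = 1: m = 5, d = 7, a = ⌊(5 + 5)/7⌋ = 1; p/q = (1·5 + 1)/(1·1 + 0) = 6/1; p² − 32·q² = 36 − 32 = 4.
  k = 2: m = 2, d = 4, a = ⌊(5 + 2)/4⌋ = 1; p/q = (1·6 + 5)/(1·1 + 1) = 11/2; p² − 32·q² = 121 − 128 = -7.
  k = 3: m = 2, d = 7, a = ⌊(5 + 2)/7⌋ = 1; p/q = (1·11 + 6)/(1·2 + 1) = 17/3; p² − 32·q² = 289 − 288 = 1.
  The first convergent with p² − 32·q² = 1 gives the fundamental solution (x₁, y₁) = (17, 3).
Step 2: Apply the recurrence (x_{n+1}, y_{n+1}) = (x₁x_n + 32y₁y_n, x₁y_n + y₁x_n) repeatedly.
  From (x_1, y_1) = (17, 3): x_2 = 17·17 + 32·3·3 = 577; y_2 = 17·3 + 3·17 = 102.
  From (x_2, y_2) = (577, 102): x_3 = 17·577 + 32·3·102 = 19601; y_3 = 17·102 + 3·577 = 3465.
  From (x_3, y_3) = (19601, 3465): x_4 = 17·19601 + 32·3·3465 = 665857; y_4 = 17·3465 + 3·19601 = 117708.
Step 3: Verify x_4² - 32·y_4² = 443365544449 - 443365544448 = 1 (should be 1). ✓

(x_1, y_1) = (17, 3); (x_4, y_4) = (665857, 117708).


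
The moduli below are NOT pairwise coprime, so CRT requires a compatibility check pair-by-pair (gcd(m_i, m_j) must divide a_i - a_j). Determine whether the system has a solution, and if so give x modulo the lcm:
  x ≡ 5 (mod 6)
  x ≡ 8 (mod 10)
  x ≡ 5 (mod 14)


Moduli 6, 10, 14 are not pairwise coprime, so CRT works modulo lcm(m_i) when all pairwise compatibility conditions hold.
Pairwise compatibility: gcd(m_i, m_j) must divide a_i - a_j for every pair.
Merge one congruence at a time:
  Start: x ≡ 5 (mod 6).
  Combine with x ≡ 8 (mod 10): gcd(6, 10) = 2, and 8 - 5 = 3 is NOT divisible by 2.
    ⇒ system is inconsistent (no integer solution).

No solution (the system is inconsistent).


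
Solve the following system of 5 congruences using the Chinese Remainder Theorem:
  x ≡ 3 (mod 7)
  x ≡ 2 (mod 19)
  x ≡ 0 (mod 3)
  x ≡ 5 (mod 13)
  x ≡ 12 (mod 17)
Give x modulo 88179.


Product of moduli M = 7 · 19 · 3 · 13 · 17 = 88179.
Merge one congruence at a time:
  Start: x ≡ 3 (mod 7).
  Combine with x ≡ 2 (mod 19); new modulus lcm = 133.
    Write x = 3 + 7·t and substitute into x ≡ 2 (mod 19): 7·t ≡ 2 − 3 = -1 (mod 19).
    Reduce coefficients mod 19: 7·t ≡ 18 (mod 19).
    The inverse of 7 mod 19 is 11 (since 7·11 = 77 = 4·19 + 1), so t ≡ 11·18 = 198 ≡ 8 (mod 19).
    Then x = 3 + 7·8 = 59, valid modulo lcm(7, 19) = 133: x ≡ 59 (mod 133).
  Combine with x ≡ 0 (mod 3); new modulus lcm = 399.
    Write x = 59 + 133·t and substitute into x ≡ 0 (mod 3): 133·t ≡ 0 − 59 = -59 (mod 3).
    Reduce coefficients mod 3: 1·t ≡ 1 (mod 3).
    So t ≡ 1 (mod 3).
    Then x = 59 + 133·1 = 192, valid modulo lcm(133, 3) = 399: x ≡ 192 (mod 399).
  Combine with x ≡ 5 (mod 13); new modulus lcm = 5187.
    Write x = 192 + 399·t and substitute into x ≡ 5 (mod 13): 399·t ≡ 5 − 192 = -187 (mod 13).
    Reduce coefficients mod 13: 9·t ≡ 8 (mod 13).
    The inverse of 9 mod 13 is 3 (since 9·3 = 27 = 2·13 + 1), so t ≡ 3·8 = 24 ≡ 11 (mod 13).
    Then x = 192 + 399·11 = 4581, valid modulo lcm(399, 13) = 5187: x ≡ 4581 (mod 5187).
  Combine with x ≡ 12 (mod 17); new modulus lcm = 88179.
    Write x = 4581 + 5187·t and substitute into x ≡ 12 (mod 17): 5187·t ≡ 12 − 4581 = -4569 (mod 17).
    Reduce coefficients mod 17: 2·t ≡ 4 (mod 17).
    The inverse of 2 mod 17 is 9 (since 2·9 = 18 = 1·17 + 1), so t ≡ 9·4 = 36 ≡ 2 (mod 17).
    Then x = 4581 + 5187·2 = 14955, valid modulo lcm(5187, 17) = 88179: x ≡ 14955 (mod 88179).
Verify against each original: 14955 mod 7 = 3, 14955 mod 19 = 2, 14955 mod 3 = 0, 14955 mod 13 = 5, 14955 mod 17 = 12.

x ≡ 14955 (mod 88179).


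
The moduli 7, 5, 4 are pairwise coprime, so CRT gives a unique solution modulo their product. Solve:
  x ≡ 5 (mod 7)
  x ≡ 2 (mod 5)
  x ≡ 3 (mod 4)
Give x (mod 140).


Moduli 7, 5, 4 are pairwise coprime; by CRT there is a unique solution modulo M = 7 · 5 · 4 = 140.
Solve pairwise, accumulating the modulus:
  Start with x ≡ 5 (mod 7).
  Combine with x ≡ 2 (mod 5): since gcd(7, 5) = 1, we get a unique residue mod 35.
    Write x = 5 + 7·t and substitute into x ≡ 2 (mod 5): 7·t ≡ 2 − 5 = -3 (mod 5).
    Reduce coefficients mod 5: 2·t ≡ 2 (mod 5).
    The inverse of 2 mod 5 is 3 (since 2·3 = 6 = 1·5 + 1), so t ≡ 3·2 = 6 ≡ 1 (mod 5).
    Then x = 5 + 7·1 = 12, valid modulo lcm(7, 5) = 35: x ≡ 12 (mod 35).
  Combine with x ≡ 3 (mod 4): since gcd(35, 4) = 1, we get a unique residue mod 140.
    Write x = 12 + 35·t and substitute into x ≡ 3 (mod 4): 35·t ≡ 3 − 12 = -9 (mod 4).
    Reduce coefficients mod 4: 3·t ≡ 3 (mod 4).
    The inverse of 3 mod 4 is 3 (since 3·3 = 9 = 2·4 + 1), so t ≡ 3·3 = 9 ≡ 1 (mod 4).
    Then x = 12 + 35·1 = 47, valid modulo lcm(35, 4) = 140: x ≡ 47 (mod 140).
Verify: 47 mod 7 = 5 ✓, 47 mod 5 = 2 ✓, 47 mod 4 = 3 ✓.

x ≡ 47 (mod 140).


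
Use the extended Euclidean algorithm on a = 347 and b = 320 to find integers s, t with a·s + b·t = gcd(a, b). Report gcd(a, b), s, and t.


Euclidean algorithm on (347, 320) — divide until remainder is 0:
  347 = 1 · 320 + 27
  320 = 11 · 27 + 23
  27 = 1 · 23 + 4
  23 = 5 · 4 + 3
  4 = 1 · 3 + 1
  3 = 3 · 1 + 0
gcd(347, 320) = 1.
Track Bezout coefficients alongside the remainders: start with r₀ = 347 = a·1 + b·0 (s = 1, t = 0) and r₁ = 320 = a·0 + b·1 (s = 0, t = 1); each new remainder r_{k+1} = r_{k-1} − q_k·r_k inherits s_{k+1} = s_{k-1} − q_k·s_k, t_{k+1} = t_{k-1} − q_k·t_k, so r_k = a·s_k + b·t_k at every step:
  q = 1: r = 27, s = 1 − 1·0 = 1, t = 0 − 1·1 = -1  (check: 347·1 + 320·(-1) = 27)
  q = 11: r = 23, s = 0 − 11·1 = -11, t = 1 − 11·(-1) = 12  (check: 347·(-11) + 320·12 = 23)
  q = 1: r = 4, s = 1 − 1·(-11) = 12, t = -1 − 1·12 = -13  (check: 347·12 + 320·(-13) = 4)
  q = 5: r = 3, s = -11 − 5·12 = -71, t = 12 − 5·(-13) = 77  (check: 347·(-71) + 320·77 = 3)
  q = 1: r = 1, s = 12 − 1·(-71) = 83, t = -13 − 1·77 = -90  (check: 347·83 + 320·(-90) = 1)
The row with r = 1 (the gcd) gives the Bezout coefficients s = 83, t = -90.
Result: 347 · (83) + 320 · (-90) = 1.

gcd(347, 320) = 1; s = 83, t = -90 (check: 347·83 + 320·(-90) = 1).


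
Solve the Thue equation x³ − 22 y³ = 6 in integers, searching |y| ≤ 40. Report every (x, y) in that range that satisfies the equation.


The equation is x³ - 22y³ = 6. For fixed y, x³ = 22·y³ + 6, so a solution requires the RHS to be a perfect cube.
Strategy: iterate y from -40 to 40, compute RHS = 22·y³ + 6, and check whether it is a (positive or negative) perfect cube.
Check small values of y:
  y = 0: RHS = 6 is not a perfect cube.
  y = 1: RHS = 28 is not a perfect cube.
  y = -1: RHS = -16 is not a perfect cube.
  y = 2: RHS = 182 is not a perfect cube.
  y = -2: RHS = -170 is not a perfect cube.
  y = 3: RHS = 600 is not a perfect cube.
  y = -3: RHS = -588 is not a perfect cube.
Continuing, at y = -5: RHS = -2744 = (-14)³ ⇒ x = -14 works.
Searching the remaining y in |y| ≤ 40 finds no further solutions.
Collected solutions: (-14, -5).

Solutions (with |y| ≤ 40): (-14, -5).


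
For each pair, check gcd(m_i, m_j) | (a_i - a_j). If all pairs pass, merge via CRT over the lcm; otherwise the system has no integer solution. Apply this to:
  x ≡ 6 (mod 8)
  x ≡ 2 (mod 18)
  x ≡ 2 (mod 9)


Moduli 8, 18, 9 are not pairwise coprime, so CRT works modulo lcm(m_i) when all pairwise compatibility conditions hold.
Pairwise compatibility: gcd(m_i, m_j) must divide a_i - a_j for every pair.
Merge one congruence at a time:
  Start: x ≡ 6 (mod 8).
  Combine with x ≡ 2 (mod 18): gcd(8, 18) = 2; 2 - 6 = -4, which IS divisible by 2, so compatible.
    Write x = 6 + 8·t and substitute into x ≡ 2 (mod 18): 8·t ≡ 2 − 6 = -4 (mod 18).
    Divide the congruence (and modulus) by g = 2: 4·t ≡ -2 (mod 9).
    Reduce coefficients mod 9: 4·t ≡ 7 (mod 9).
    The inverse of 4 mod 9 is 7 (since 4·7 = 28 = 3·9 + 1), so t ≡ 7·7 = 49 ≡ 4 (mod 9).
    Then x = 6 + 8·4 = 38, valid modulo lcm(8, 18) = 72: x ≡ 38 (mod 72).
  Combine with x ≡ 2 (mod 9): gcd(72, 9) = 9; 2 - 38 = -36, which IS divisible by 9, so compatible.
    Write x = 38 + 72·t and substitute into x ≡ 2 (mod 9): 72·t ≡ 2 − 38 = -36 (mod 9).
    Divide the congruence (and modulus) by g = 9: 8·t ≡ -4 (mod 1).
    Modulo 1 every t works; take t = 0.
    Then x = 38 + 72·0 = 38, valid modulo lcm(72, 9) = 72: x ≡ 38 (mod 72).
Verify: 38 mod 8 = 6, 38 mod 18 = 2, 38 mod 9 = 2.

x ≡ 38 (mod 72).


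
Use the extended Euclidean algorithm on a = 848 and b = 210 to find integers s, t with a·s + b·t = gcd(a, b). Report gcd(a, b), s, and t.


Euclidean algorithm on (848, 210) — divide until remainder is 0:
  848 = 4 · 210 + 8
  210 = 26 · 8 + 2
  8 = 4 · 2 + 0
gcd(848, 210) = 2.
Track Bezout coefficients alongside the remainders: start with r₀ = 848 = a·1 + b·0 (s = 1, t = 0) and r₁ = 210 = a·0 + b·1 (s = 0, t = 1); each new remainder r_{k+1} = r_{k-1} − q_k·r_k inherits s_{k+1} = s_{k-1} − q_k·s_k, t_{k+1} = t_{k-1} − q_k·t_k, so r_k = a·s_k + b·t_k at every step:
  q = 4: r = 8, s = 1 − 4·0 = 1, t = 0 − 4·1 = -4  (check: 848·1 + 210·(-4) = 8)
  q = 26: r = 2, s = 0 − 26·1 = -26, t = 1 − 26·(-4) = 105  (check: 848·(-26) + 210·105 = 2)
The row with r = 2 (the gcd) gives the Bezout coefficients s = -26, t = 105.
Result: 848 · (-26) + 210 · (105) = 2.

gcd(848, 210) = 2; s = -26, t = 105 (check: 848·(-26) + 210·105 = 2).


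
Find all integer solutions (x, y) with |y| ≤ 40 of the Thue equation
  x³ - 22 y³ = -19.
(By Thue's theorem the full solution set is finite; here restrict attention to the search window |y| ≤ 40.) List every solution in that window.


The equation is x³ - 22y³ = -19. For fixed y, x³ = 22·y³ − 19, so a solution requires the RHS to be a perfect cube.
Strategy: iterate y from -40 to 40, compute RHS = 22·y³ − 19, and check whether it is a (positive or negative) perfect cube.
Check small values of y:
  y = 0: RHS = -19 is not a perfect cube.
  y = 1: RHS = 3 is not a perfect cube.
  y = -1: RHS = -41 is not a perfect cube.
  y = 2: RHS = 157 is not a perfect cube.
  y = -2: RHS = -195 is not a perfect cube.
  y = 3: RHS = 575 is not a perfect cube.
  y = -3: RHS = -613 is not a perfect cube.
Continuing the search up to |y| = 40 finds no solutions either.
No (x, y) in the scanned range satisfies the equation.

No integer solutions with |y| ≤ 40.


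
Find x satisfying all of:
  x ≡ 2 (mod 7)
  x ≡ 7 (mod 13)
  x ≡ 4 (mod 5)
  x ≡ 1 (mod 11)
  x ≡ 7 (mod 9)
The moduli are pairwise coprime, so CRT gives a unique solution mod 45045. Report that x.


Product of moduli M = 7 · 13 · 5 · 11 · 9 = 45045.
Merge one congruence at a time:
  Start: x ≡ 2 (mod 7).
  Combine with x ≡ 7 (mod 13); new modulus lcm = 91.
    Write x = 2 + 7·t and substitute into x ≡ 7 (mod 13): 7·t ≡ 7 − 2 = 5 (mod 13).
    The inverse of 7 mod 13 is 2 (since 7·2 = 14 = 1·13 + 1), so t ≡ 2·5 = 10 ≡ 10 (mod 13).
    Then x = 2 + 7·10 = 72, valid modulo lcm(7, 13) = 91: x ≡ 72 (mod 91).
  Combine with x ≡ 4 (mod 5); new modulus lcm = 455.
    Write x = 72 + 91·t and substitute into x ≡ 4 (mod 5): 91·t ≡ 4 − 72 = -68 (mod 5).
    Reduce coefficients mod 5: 1·t ≡ 2 (mod 5).
    So t ≡ 2 (mod 5).
    Then x = 72 + 91·2 = 254, valid modulo lcm(91, 5) = 455: x ≡ 254 (mod 455).
  Combine with x ≡ 1 (mod 11); new modulus lcm = 5005.
    Write x = 254 + 455·t and substitute into x ≡ 1 (mod 11): 455·t ≡ 1 − 254 = -253 (mod 11).
    Reduce coefficients mod 11: 4·t ≡ 0 (mod 11).
    The inverse of 4 mod 11 is 3 (since 4·3 = 12 = 1·11 + 1), so t ≡ 3·0 = 0 ≡ 0 (mod 11).
    Then x = 254 + 455·0 = 254, valid modulo lcm(455, 11) = 5005: x ≡ 254 (mod 5005).
  Combine with x ≡ 7 (mod 9); new modulus lcm = 45045.
    Write x = 254 + 5005·t and substitute into x ≡ 7 (mod 9): 5005·t ≡ 7 − 254 = -247 (mod 9).
    Reduce coefficients mod 9: 1·t ≡ 5 (mod 9).
    So t ≡ 5 (mod 9).
    Then x = 254 + 5005·5 = 25279, valid modulo lcm(5005, 9) = 45045: x ≡ 25279 (mod 45045).
Verify against each original: 25279 mod 7 = 2, 25279 mod 13 = 7, 25279 mod 5 = 4, 25279 mod 11 = 1, 25279 mod 9 = 7.

x ≡ 25279 (mod 45045).


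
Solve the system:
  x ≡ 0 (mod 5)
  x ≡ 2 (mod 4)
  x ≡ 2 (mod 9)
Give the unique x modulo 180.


Moduli 5, 4, 9 are pairwise coprime; by CRT there is a unique solution modulo M = 5 · 4 · 9 = 180.
Solve pairwise, accumulating the modulus:
  Start with x ≡ 0 (mod 5).
  Combine with x ≡ 2 (mod 4): since gcd(5, 4) = 1, we get a unique residue mod 20.
    Write x = 0 + 5·t and substitute into x ≡ 2 (mod 4): 5·t ≡ 2 − 0 = 2 (mod 4).
    Reduce coefficients mod 4: 1·t ≡ 2 (mod 4).
    So t ≡ 2 (mod 4).
    Then x = 0 + 5·2 = 10, valid modulo lcm(5, 4) = 20: x ≡ 10 (mod 20).
  Combine with x ≡ 2 (mod 9): since gcd(20, 9) = 1, we get a unique residue mod 180.
    Write x = 10 + 20·t and substitute into x ≡ 2 (mod 9): 20·t ≡ 2 − 10 = -8 (mod 9).
    Reduce coefficients mod 9: 2·t ≡ 1 (mod 9).
    The inverse of 2 mod 9 is 5 (since 2·5 = 10 = 1·9 + 1), so t ≡ 5·1 = 5 ≡ 5 (mod 9).
    Then x = 10 + 20·5 = 110, valid modulo lcm(20, 9) = 180: x ≡ 110 (mod 180).
Verify: 110 mod 5 = 0 ✓, 110 mod 4 = 2 ✓, 110 mod 9 = 2 ✓.

x ≡ 110 (mod 180).


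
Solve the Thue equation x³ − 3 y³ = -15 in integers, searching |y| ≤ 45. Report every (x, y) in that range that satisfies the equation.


The equation is x³ - 3y³ = -15. For fixed y, x³ = 3·y³ − 15, so a solution requires the RHS to be a perfect cube.
Strategy: iterate y from -45 to 45, compute RHS = 3·y³ − 15, and check whether it is a (positive or negative) perfect cube.
Check small values of y:
  y = 0: RHS = -15 is not a perfect cube.
  y = 1: RHS = -12 is not a perfect cube.
  y = -1: RHS = -18 is not a perfect cube.
  y = 2: RHS = 9 is not a perfect cube.
  y = -2: RHS = -39 is not a perfect cube.
  y = 3: RHS = 66 is not a perfect cube.
  y = -3: RHS = -96 is not a perfect cube.
Continuing the search up to |y| = 45 finds no solutions either.
No (x, y) in the scanned range satisfies the equation.

No integer solutions with |y| ≤ 45.


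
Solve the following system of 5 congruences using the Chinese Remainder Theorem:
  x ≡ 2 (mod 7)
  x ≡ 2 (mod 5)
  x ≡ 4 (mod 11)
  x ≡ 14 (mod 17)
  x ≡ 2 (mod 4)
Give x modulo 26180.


Product of moduli M = 7 · 5 · 11 · 17 · 4 = 26180.
Merge one congruence at a time:
  Start: x ≡ 2 (mod 7).
  Combine with x ≡ 2 (mod 5); new modulus lcm = 35.
    Write x = 2 + 7·t and substitute into x ≡ 2 (mod 5): 7·t ≡ 2 − 2 = 0 (mod 5).
    Reduce coefficients mod 5: 2·t ≡ 0 (mod 5).
    The inverse of 2 mod 5 is 3 (since 2·3 = 6 = 1·5 + 1), so t ≡ 3·0 = 0 ≡ 0 (mod 5).
    Then x = 2 + 7·0 = 2, valid modulo lcm(7, 5) = 35: x ≡ 2 (mod 35).
  Combine with x ≡ 4 (mod 11); new modulus lcm = 385.
    Write x = 2 + 35·t and substitute into x ≡ 4 (mod 11): 35·t ≡ 4 − 2 = 2 (mod 11).
    Reduce coefficients mod 11: 2·t ≡ 2 (mod 11).
    The inverse of 2 mod 11 is 6 (since 2·6 = 12 = 1·11 + 1), so t ≡ 6·2 = 12 ≡ 1 (mod 11).
    Then x = 2 + 35·1 = 37, valid modulo lcm(35, 11) = 385: x ≡ 37 (mod 385).
  Combine with x ≡ 14 (mod 17); new modulus lcm = 6545.
    Write x = 37 + 385·t and substitute into x ≡ 14 (mod 17): 385·t ≡ 14 − 37 = -23 (mod 17).
    Reduce coefficients mod 17: 11·t ≡ 11 (mod 17).
    The inverse of 11 mod 17 is 14 (since 11·14 = 154 = 9·17 + 1), so t ≡ 14·11 = 154 ≡ 1 (mod 17).
    Then x = 37 + 385·1 = 422, valid modulo lcm(385, 17) = 6545: x ≡ 422 (mod 6545).
  Combine with x ≡ 2 (mod 4); new modulus lcm = 26180.
    Write x = 422 + 6545·t and substitute into x ≡ 2 (mod 4): 6545·t ≡ 2 − 422 = -420 (mod 4).
    Reduce coefficients mod 4: 1·t ≡ 0 (mod 4).
    So t ≡ 0 (mod 4).
    Then x = 422 + 6545·0 = 422, valid modulo lcm(6545, 4) = 26180: x ≡ 422 (mod 26180).
Verify against each original: 422 mod 7 = 2, 422 mod 5 = 2, 422 mod 11 = 4, 422 mod 17 = 14, 422 mod 4 = 2.

x ≡ 422 (mod 26180).


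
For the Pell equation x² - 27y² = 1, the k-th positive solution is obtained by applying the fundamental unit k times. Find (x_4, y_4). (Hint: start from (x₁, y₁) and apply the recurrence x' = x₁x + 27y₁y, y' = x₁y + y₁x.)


Step 1: Find the fundamental solution (x₁, y₁) of x² - 27y² = 1.
  Expand √27 as a continued fraction. a₀ = ⌊√27⌋ = 5; iterate m_{k+1} = d_k·a_k − m_k, d_{k+1} = (27 − m_{k+1}²)/d_k, a_{k+1} = ⌊(a₀ + m_{k+1})/d_{k+1}⌋ (starting m₀ = 0, d₀ = 1), with convergents p_k = a_k·p_{k-1} + p_{k-2}, q_k = a_k·q_{k-1} + q_{k-2} (p₋₁ = 1, q₋₁ = 0):
  k = 0: a₀ = 5; p₀/q₀ = 5/1; p₀² − 27·q₀² = 25 − 27 = -2.
  k = 1: m = 5, d = 2, a = ⌊(5 + 5)/2⌋ = 5; p/q = (5·5 + 1)/(5·1 + 0) = 26/5; p² − 27·q² = 676 − 675 = 1.
  The first convergent with p² − 27·q² = 1 gives the fundamental solution (x₁, y₁) = (26, 5).
Step 2: Apply the recurrence (x_{n+1}, y_{n+1}) = (x₁x_n + 27y₁y_n, x₁y_n + y₁x_n) repeatedly.
  From (x_1, y_1) = (26, 5): x_2 = 26·26 + 27·5·5 = 1351; y_2 = 26·5 + 5·26 = 260.
  From (x_2, y_2) = (1351, 260): x_3 = 26·1351 + 27·5·260 = 70226; y_3 = 26·260 + 5·1351 = 13515.
  From (x_3, y_3) = (70226, 13515): x_4 = 26·70226 + 27·5·13515 = 3650401; y_4 = 26·13515 + 5·70226 = 702520.
Step 3: Verify x_4² - 27·y_4² = 13325427460801 - 13325427460800 = 1 (should be 1). ✓

(x_1, y_1) = (26, 5); (x_4, y_4) = (3650401, 702520).


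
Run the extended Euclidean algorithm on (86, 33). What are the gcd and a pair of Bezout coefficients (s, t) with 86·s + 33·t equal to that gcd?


Euclidean algorithm on (86, 33) — divide until remainder is 0:
  86 = 2 · 33 + 20
  33 = 1 · 20 + 13
  20 = 1 · 13 + 7
  13 = 1 · 7 + 6
  7 = 1 · 6 + 1
  6 = 6 · 1 + 0
gcd(86, 33) = 1.
Track Bezout coefficients alongside the remainders: start with r₀ = 86 = a·1 + b·0 (s = 1, t = 0) and r₁ = 33 = a·0 + b·1 (s = 0, t = 1); each new remainder r_{k+1} = r_{k-1} − q_k·r_k inherits s_{k+1} = s_{k-1} − q_k·s_k, t_{k+1} = t_{k-1} − q_k·t_k, so r_k = a·s_k + b·t_k at every step:
  q = 2: r = 20, s = 1 − 2·0 = 1, t = 0 − 2·1 = -2  (check: 86·1 + 33·(-2) = 20)
  q = 1: r = 13, s = 0 − 1·1 = -1, t = 1 − 1·(-2) = 3  (check: 86·(-1) + 33·3 = 13)
  q = 1: r = 7, s = 1 − 1·(-1) = 2, t = -2 − 1·3 = -5  (check: 86·2 + 33·(-5) = 7)
  q = 1: r = 6, s = -1 − 1·2 = -3, t = 3 − 1·(-5) = 8  (check: 86·(-3) + 33·8 = 6)
  q = 1: r = 1, s = 2 − 1·(-3) = 5, t = -5 − 1·8 = -13  (check: 86·5 + 33·(-13) = 1)
The row with r = 1 (the gcd) gives the Bezout coefficients s = 5, t = -13.
Result: 86 · (5) + 33 · (-13) = 1.

gcd(86, 33) = 1; s = 5, t = -13 (check: 86·5 + 33·(-13) = 1).


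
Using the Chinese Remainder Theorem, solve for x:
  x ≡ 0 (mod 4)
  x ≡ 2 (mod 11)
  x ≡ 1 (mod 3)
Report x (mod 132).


Moduli 4, 11, 3 are pairwise coprime; by CRT there is a unique solution modulo M = 4 · 11 · 3 = 132.
Solve pairwise, accumulating the modulus:
  Start with x ≡ 0 (mod 4).
  Combine with x ≡ 2 (mod 11): since gcd(4, 11) = 1, we get a unique residue mod 44.
    Write x = 0 + 4·t and substitute into x ≡ 2 (mod 11): 4·t ≡ 2 − 0 = 2 (mod 11).
    The inverse of 4 mod 11 is 3 (since 4·3 = 12 = 1·11 + 1), so t ≡ 3·2 = 6 ≡ 6 (mod 11).
    Then x = 0 + 4·6 = 24, valid modulo lcm(4, 11) = 44: x ≡ 24 (mod 44).
  Combine with x ≡ 1 (mod 3): since gcd(44, 3) = 1, we get a unique residue mod 132.
    Write x = 24 + 44·t and substitute into x ≡ 1 (mod 3): 44·t ≡ 1 − 24 = -23 (mod 3).
    Reduce coefficients mod 3: 2·t ≡ 1 (mod 3).
    The inverse of 2 mod 3 is 2 (since 2·2 = 4 = 1·3 + 1), so t ≡ 2·1 = 2 ≡ 2 (mod 3).
    Then x = 24 + 44·2 = 112, valid modulo lcm(44, 3) = 132: x ≡ 112 (mod 132).
Verify: 112 mod 4 = 0 ✓, 112 mod 11 = 2 ✓, 112 mod 3 = 1 ✓.

x ≡ 112 (mod 132).


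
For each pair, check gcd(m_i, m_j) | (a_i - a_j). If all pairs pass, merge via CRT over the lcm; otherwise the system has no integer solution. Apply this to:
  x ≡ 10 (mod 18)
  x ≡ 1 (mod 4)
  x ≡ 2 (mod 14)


Moduli 18, 4, 14 are not pairwise coprime, so CRT works modulo lcm(m_i) when all pairwise compatibility conditions hold.
Pairwise compatibility: gcd(m_i, m_j) must divide a_i - a_j for every pair.
Merge one congruence at a time:
  Start: x ≡ 10 (mod 18).
  Combine with x ≡ 1 (mod 4): gcd(18, 4) = 2, and 1 - 10 = -9 is NOT divisible by 2.
    ⇒ system is inconsistent (no integer solution).

No solution (the system is inconsistent).


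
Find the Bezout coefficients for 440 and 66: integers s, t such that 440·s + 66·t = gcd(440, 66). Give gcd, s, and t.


Euclidean algorithm on (440, 66) — divide until remainder is 0:
  440 = 6 · 66 + 44
  66 = 1 · 44 + 22
  44 = 2 · 22 + 0
gcd(440, 66) = 22.
Track Bezout coefficients alongside the remainders: start with r₀ = 440 = a·1 + b·0 (s = 1, t = 0) and r₁ = 66 = a·0 + b·1 (s = 0, t = 1); each new remainder r_{k+1} = r_{k-1} − q_k·r_k inherits s_{k+1} = s_{k-1} − q_k·s_k, t_{k+1} = t_{k-1} − q_k·t_k, so r_k = a·s_k + b·t_k at every step:
  q = 6: r = 44, s = 1 − 6·0 = 1, t = 0 − 6·1 = -6  (check: 440·1 + 66·(-6) = 44)
  q = 1: r = 22, s = 0 − 1·1 = -1, t = 1 − 1·(-6) = 7  (check: 440·(-1) + 66·7 = 22)
The row with r = 22 (the gcd) gives the Bezout coefficients s = -1, t = 7.
Result: 440 · (-1) + 66 · (7) = 22.

gcd(440, 66) = 22; s = -1, t = 7 (check: 440·(-1) + 66·7 = 22).


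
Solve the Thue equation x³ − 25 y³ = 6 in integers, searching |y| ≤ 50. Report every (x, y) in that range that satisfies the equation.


The equation is x³ - 25y³ = 6. For fixed y, x³ = 25·y³ + 6, so a solution requires the RHS to be a perfect cube.
Strategy: iterate y from -50 to 50, compute RHS = 25·y³ + 6, and check whether it is a (positive or negative) perfect cube.
Check small values of y:
  y = 0: RHS = 6 is not a perfect cube.
  y = 1: RHS = 31 is not a perfect cube.
  y = -1: RHS = -19 is not a perfect cube.
  y = 2: RHS = 206 is not a perfect cube.
  y = -2: RHS = -194 is not a perfect cube.
  y = 3: RHS = 681 is not a perfect cube.
  y = -3: RHS = -669 is not a perfect cube.
Continuing the search up to |y| = 50 finds no solutions either.
No (x, y) in the scanned range satisfies the equation.

No integer solutions with |y| ≤ 50.


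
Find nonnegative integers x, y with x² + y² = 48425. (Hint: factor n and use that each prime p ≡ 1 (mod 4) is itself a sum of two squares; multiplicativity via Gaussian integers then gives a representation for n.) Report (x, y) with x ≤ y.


Step 1: Factor n = 48425 = 5^2 · 13 · 149.
Step 2: Check the mod-4 condition on each prime factor: 5 ≡ 1 (mod 4), exponent 2; 13 ≡ 1 (mod 4), exponent 1; 149 ≡ 1 (mod 4), exponent 1.
All primes ≡ 3 (mod 4) appear to even exponent (or don't appear), so by the two-squares theorem n IS expressible as a sum of two squares.
Step 3: Build a representation. Group n = k² · m with k = 5 and m = 13 · 149 = 1937 (a product of primes ≡ 1 (mod 4)); a representation of m scales to one of n via (k·x)² + (k·y)² = k²(x² + y²). Each prime p ≡ 1 (mod 4) is itself a sum of two squares; find a² by testing p − a² for a perfect square:
  13: 13 − 1² = 12, 13 − 2² = 9 = 3² ⇒ 13 = 2² + 3².
  149: 149 − 1² = 148, 149 − 2² = 145, 149 − 3² = 140, 149 − 4² = 133, 149 − 5² = 124, 149 − 6² = 113, 149 − 7² = 100 = 10² ⇒ 149 = 7² + 10².
  Combine using the Brahmagupta–Fibonacci identity (a² + b²)(c² + d²) = (ac − bd)² + (ad + bc)² = (ac + bd)² + (ad − bc)²:
  13 · 149 = 1937: from (2² + 3²)(7² + 10²), take (2·7 − 3·10, 2·10 + 3·7) = (14 − 30, 20 + 21) = (-16, 41); dropping signs (only squares matter) gives (16, 41); check 16² + 41² = 256 + 1681 = 1937 ✓.
  Scale by k = 5: (5·16, 5·41) = (80, 205).
Step 4: Order so x ≤ y and verify: 80² + 205² = 6400 + 42025 = 48425 = n. ✓

n = 48425 = 80² + 205² (one valid representation with x ≤ y).


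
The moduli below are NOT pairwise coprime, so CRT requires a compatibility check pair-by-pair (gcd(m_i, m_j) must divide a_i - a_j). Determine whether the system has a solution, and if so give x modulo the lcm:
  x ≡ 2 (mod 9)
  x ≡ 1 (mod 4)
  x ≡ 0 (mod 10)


Moduli 9, 4, 10 are not pairwise coprime, so CRT works modulo lcm(m_i) when all pairwise compatibility conditions hold.
Pairwise compatibility: gcd(m_i, m_j) must divide a_i - a_j for every pair.
Merge one congruence at a time:
  Start: x ≡ 2 (mod 9).
  Combine with x ≡ 1 (mod 4): gcd(9, 4) = 1; 1 - 2 = -1, which IS divisible by 1, so compatible.
    Write x = 2 + 9·t and substitute into x ≡ 1 (mod 4): 9·t ≡ 1 − 2 = -1 (mod 4).
    Reduce coefficients mod 4: 1·t ≡ 3 (mod 4).
    So t ≡ 3 (mod 4).
    Then x = 2 + 9·3 = 29, valid modulo lcm(9, 4) = 36: x ≡ 29 (mod 36).
  Combine with x ≡ 0 (mod 10): gcd(36, 10) = 2, and 0 - 29 = -29 is NOT divisible by 2.
    ⇒ system is inconsistent (no integer solution).

No solution (the system is inconsistent).


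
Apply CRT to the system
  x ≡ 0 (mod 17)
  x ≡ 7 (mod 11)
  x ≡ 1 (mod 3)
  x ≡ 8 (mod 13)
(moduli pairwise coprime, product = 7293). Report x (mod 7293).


Product of moduli M = 17 · 11 · 3 · 13 = 7293.
Merge one congruence at a time:
  Start: x ≡ 0 (mod 17).
  Combine with x ≡ 7 (mod 11); new modulus lcm = 187.
    Write x = 0 + 17·t and substitute into x ≡ 7 (mod 11): 17·t ≡ 7 − 0 = 7 (mod 11).
    Reduce coefficients mod 11: 6·t ≡ 7 (mod 11).
    The inverse of 6 mod 11 is 2 (since 6·2 = 12 = 1·11 + 1), so t ≡ 2·7 = 14 ≡ 3 (mod 11).
    Then x = 0 + 17·3 = 51, valid modulo lcm(17, 11) = 187: x ≡ 51 (mod 187).
  Combine with x ≡ 1 (mod 3); new modulus lcm = 561.
    Write x = 51 + 187·t and substitute into x ≡ 1 (mod 3): 187·t ≡ 1 − 51 = -50 (mod 3).
    Reduce coefficients mod 3: 1·t ≡ 1 (mod 3).
    So t ≡ 1 (mod 3).
    Then x = 51 + 187·1 = 238, valid modulo lcm(187, 3) = 561: x ≡ 238 (mod 561).
  Combine with x ≡ 8 (mod 13); new modulus lcm = 7293.
    Write x = 238 + 561·t and substitute into x ≡ 8 (mod 13): 561·t ≡ 8 − 238 = -230 (mod 13).
    Reduce coefficients mod 13: 2·t ≡ 4 (mod 13).
    The inverse of 2 mod 13 is 7 (since 2·7 = 14 = 1·13 + 1), so t ≡ 7·4 = 28 ≡ 2 (mod 13).
    Then x = 238 + 561·2 = 1360, valid modulo lcm(561, 13) = 7293: x ≡ 1360 (mod 7293).
Verify against each original: 1360 mod 17 = 0, 1360 mod 11 = 7, 1360 mod 3 = 1, 1360 mod 13 = 8.

x ≡ 1360 (mod 7293).


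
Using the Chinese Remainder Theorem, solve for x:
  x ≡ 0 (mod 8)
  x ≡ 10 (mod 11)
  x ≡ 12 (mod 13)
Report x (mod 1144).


Moduli 8, 11, 13 are pairwise coprime; by CRT there is a unique solution modulo M = 8 · 11 · 13 = 1144.
Solve pairwise, accumulating the modulus:
  Start with x ≡ 0 (mod 8).
  Combine with x ≡ 10 (mod 11): since gcd(8, 11) = 1, we get a unique residue mod 88.
    Write x = 0 + 8·t and substitute into x ≡ 10 (mod 11): 8·t ≡ 10 − 0 = 10 (mod 11).
    The inverse of 8 mod 11 is 7 (since 8·7 = 56 = 5·11 + 1), so t ≡ 7·10 = 70 ≡ 4 (mod 11).
    Then x = 0 + 8·4 = 32, valid modulo lcm(8, 11) = 88: x ≡ 32 (mod 88).
  Combine with x ≡ 12 (mod 13): since gcd(88, 13) = 1, we get a unique residue mod 1144.
    Write x = 32 + 88·t and substitute into x ≡ 12 (mod 13): 88·t ≡ 12 − 32 = -20 (mod 13).
    Reduce coefficients mod 13: 10·t ≡ 6 (mod 13).
    The inverse of 10 mod 13 is 4 (since 10·4 = 40 = 3·13 + 1), so t ≡ 4·6 = 24 ≡ 11 (mod 13).
    Then x = 32 + 88·11 = 1000, valid modulo lcm(88, 13) = 1144: x ≡ 1000 (mod 1144).
Verify: 1000 mod 8 = 0 ✓, 1000 mod 11 = 10 ✓, 1000 mod 13 = 12 ✓.

x ≡ 1000 (mod 1144).


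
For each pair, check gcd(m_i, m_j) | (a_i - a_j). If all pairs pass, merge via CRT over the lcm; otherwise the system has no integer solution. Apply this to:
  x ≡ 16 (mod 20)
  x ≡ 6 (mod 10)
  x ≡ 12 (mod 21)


Moduli 20, 10, 21 are not pairwise coprime, so CRT works modulo lcm(m_i) when all pairwise compatibility conditions hold.
Pairwise compatibility: gcd(m_i, m_j) must divide a_i - a_j for every pair.
Merge one congruence at a time:
  Start: x ≡ 16 (mod 20).
  Combine with x ≡ 6 (mod 10): gcd(20, 10) = 10; 6 - 16 = -10, which IS divisible by 10, so compatible.
    Write x = 16 + 20·t and substitute into x ≡ 6 (mod 10): 20·t ≡ 6 − 16 = -10 (mod 10).
    Divide the congruence (and modulus) by g = 10: 2·t ≡ -1 (mod 1).
    Modulo 1 every t works; take t = 0.
    Then x = 16 + 20·0 = 16, valid modulo lcm(20, 10) = 20: x ≡ 16 (mod 20).
  Combine with x ≡ 12 (mod 21): gcd(20, 21) = 1; 12 - 16 = -4, which IS divisible by 1, so compatible.
    Write x = 16 + 20·t and substitute into x ≡ 12 (mod 21): 20·t ≡ 12 − 16 = -4 (mod 21).
    Reduce coefficients mod 21: 20·t ≡ 17 (mod 21).
    The inverse of 20 mod 21 is 20 (since 20·20 = 400 = 19·21 + 1), so t ≡ 20·17 = 340 ≡ 4 (mod 21).
    Then x = 16 + 20·4 = 96, valid modulo lcm(20, 21) = 420: x ≡ 96 (mod 420).
Verify: 96 mod 20 = 16, 96 mod 10 = 6, 96 mod 21 = 12.

x ≡ 96 (mod 420).


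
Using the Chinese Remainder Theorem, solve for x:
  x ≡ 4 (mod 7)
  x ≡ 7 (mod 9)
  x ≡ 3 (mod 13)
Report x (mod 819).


Moduli 7, 9, 13 are pairwise coprime; by CRT there is a unique solution modulo M = 7 · 9 · 13 = 819.
Solve pairwise, accumulating the modulus:
  Start with x ≡ 4 (mod 7).
  Combine with x ≡ 7 (mod 9): since gcd(7, 9) = 1, we get a unique residue mod 63.
    Write x = 4 + 7·t and substitute into x ≡ 7 (mod 9): 7·t ≡ 7 − 4 = 3 (mod 9).
    The inverse of 7 mod 9 is 4 (since 7·4 = 28 = 3·9 + 1), so t ≡ 4·3 = 12 ≡ 3 (mod 9).
    Then x = 4 + 7·3 = 25, valid modulo lcm(7, 9) = 63: x ≡ 25 (mod 63).
  Combine with x ≡ 3 (mod 13): since gcd(63, 13) = 1, we get a unique residue mod 819.
    Write x = 25 + 63·t and substitute into x ≡ 3 (mod 13): 63·t ≡ 3 − 25 = -22 (mod 13).
    Reduce coefficients mod 13: 11·t ≡ 4 (mod 13).
    The inverse of 11 mod 13 is 6 (since 11·6 = 66 = 5·13 + 1), so t ≡ 6·4 = 24 ≡ 11 (mod 13).
    Then x = 25 + 63·11 = 718, valid modulo lcm(63, 13) = 819: x ≡ 718 (mod 819).
Verify: 718 mod 7 = 4 ✓, 718 mod 9 = 7 ✓, 718 mod 13 = 3 ✓.

x ≡ 718 (mod 819).


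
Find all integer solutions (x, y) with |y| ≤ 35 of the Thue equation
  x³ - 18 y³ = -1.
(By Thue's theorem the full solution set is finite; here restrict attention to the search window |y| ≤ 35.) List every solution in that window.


The equation is x³ - 18y³ = -1. For fixed y, x³ = 18·y³ − 1, so a solution requires the RHS to be a perfect cube.
Strategy: iterate y from -35 to 35, compute RHS = 18·y³ − 1, and check whether it is a (positive or negative) perfect cube.
Check small values of y:
  y = 0: RHS = -1 = (-1)³ ⇒ x = -1 works.
  y = 1: RHS = 17 is not a perfect cube.
  y = -1: RHS = -19 is not a perfect cube.
  y = 2: RHS = 143 is not a perfect cube.
  y = -2: RHS = -145 is not a perfect cube.
  y = 3: RHS = 485 is not a perfect cube.
  y = -3: RHS = -487 is not a perfect cube.
Continuing the search up to |y| = 35 finds no further solutions beyond those listed.
Collected solutions: (-1, 0).

Solutions (with |y| ≤ 35): (-1, 0).


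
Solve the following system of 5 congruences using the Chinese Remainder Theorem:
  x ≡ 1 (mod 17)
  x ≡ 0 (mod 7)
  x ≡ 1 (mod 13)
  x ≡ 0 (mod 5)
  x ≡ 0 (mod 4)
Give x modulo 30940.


Product of moduli M = 17 · 7 · 13 · 5 · 4 = 30940.
Merge one congruence at a time:
  Start: x ≡ 1 (mod 17).
  Combine with x ≡ 0 (mod 7); new modulus lcm = 119.
    Write x = 1 + 17·t and substitute into x ≡ 0 (mod 7): 17·t ≡ 0 − 1 = -1 (mod 7).
    Reduce coefficients mod 7: 3·t ≡ 6 (mod 7).
    The inverse of 3 mod 7 is 5 (since 3·5 = 15 = 2·7 + 1), so t ≡ 5·6 = 30 ≡ 2 (mod 7).
    Then x = 1 + 17·2 = 35, valid modulo lcm(17, 7) = 119: x ≡ 35 (mod 119).
  Combine with x ≡ 1 (mod 13); new modulus lcm = 1547.
    Write x = 35 + 119·t and substitute into x ≡ 1 (mod 13): 119·t ≡ 1 − 35 = -34 (mod 13).
    Reduce coefficients mod 13: 2·t ≡ 5 (mod 13).
    The inverse of 2 mod 13 is 7 (since 2·7 = 14 = 1·13 + 1), so t ≡ 7·5 = 35 ≡ 9 (mod 13).
    Then x = 35 + 119·9 = 1106, valid modulo lcm(119, 13) = 1547: x ≡ 1106 (mod 1547).
  Combine with x ≡ 0 (mod 5); new modulus lcm = 7735.
    Write x = 1106 + 1547·t and substitute into x ≡ 0 (mod 5): 1547·t ≡ 0 − 1106 = -1106 (mod 5).
    Reduce coefficients mod 5: 2·t ≡ 4 (mod 5).
    The inverse of 2 mod 5 is 3 (since 2·3 = 6 = 1·5 + 1), so t ≡ 3·4 = 12 ≡ 2 (mod 5).
    Then x = 1106 + 1547·2 = 4200, valid modulo lcm(1547, 5) = 7735: x ≡ 4200 (mod 7735).
  Combine with x ≡ 0 (mod 4); new modulus lcm = 30940.
    Write x = 4200 + 7735·t and substitute into x ≡ 0 (mod 4): 7735·t ≡ 0 − 4200 = -4200 (mod 4).
    Reduce coefficients mod 4: 3·t ≡ 0 (mod 4).
    The inverse of 3 mod 4 is 3 (since 3·3 = 9 = 2·4 + 1), so t ≡ 3·0 = 0 ≡ 0 (mod 4).
    Then x = 4200 + 7735·0 = 4200, valid modulo lcm(7735, 4) = 30940: x ≡ 4200 (mod 30940).
Verify against each original: 4200 mod 17 = 1, 4200 mod 7 = 0, 4200 mod 13 = 1, 4200 mod 5 = 0, 4200 mod 4 = 0.

x ≡ 4200 (mod 30940).


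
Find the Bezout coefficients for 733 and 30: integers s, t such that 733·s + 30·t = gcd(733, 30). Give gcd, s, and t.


Euclidean algorithm on (733, 30) — divide until remainder is 0:
  733 = 24 · 30 + 13
  30 = 2 · 13 + 4
  13 = 3 · 4 + 1
  4 = 4 · 1 + 0
gcd(733, 30) = 1.
Track Bezout coefficients alongside the remainders: start with r₀ = 733 = a·1 + b·0 (s = 1, t = 0) and r₁ = 30 = a·0 + b·1 (s = 0, t = 1); each new remainder r_{k+1} = r_{k-1} − q_k·r_k inherits s_{k+1} = s_{k-1} − q_k·s_k, t_{k+1} = t_{k-1} − q_k·t_k, so r_k = a·s_k + b·t_k at every step:
  q = 24: r = 13, s = 1 − 24·0 = 1, t = 0 − 24·1 = -24  (check: 733·1 + 30·(-24) = 13)
  q = 2: r = 4, s = 0 − 2·1 = -2, t = 1 − 2·(-24) = 49  (check: 733·(-2) + 30·49 = 4)
  q = 3: r = 1, s = 1 − 3·(-2) = 7, t = -24 − 3·49 = -171  (check: 733·7 + 30·(-171) = 1)
The row with r = 1 (the gcd) gives the Bezout coefficients s = 7, t = -171.
Result: 733 · (7) + 30 · (-171) = 1.

gcd(733, 30) = 1; s = 7, t = -171 (check: 733·7 + 30·(-171) = 1).


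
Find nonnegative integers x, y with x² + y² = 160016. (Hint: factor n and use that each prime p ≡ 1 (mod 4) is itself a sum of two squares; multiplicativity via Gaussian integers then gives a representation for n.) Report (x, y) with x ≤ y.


Step 1: Factor n = 160016 = 2^4 · 73 · 137.
Step 2: Check the mod-4 condition on each prime factor: 2 = 2 (special); 73 ≡ 1 (mod 4), exponent 1; 137 ≡ 1 (mod 4), exponent 1.
All primes ≡ 3 (mod 4) appear to even exponent (or don't appear), so by the two-squares theorem n IS expressible as a sum of two squares.
Step 3: Build a representation. Group n = k² · m with k = 4 and m = 73 · 137 = 10001 (a product of primes ≡ 1 (mod 4)); a representation of m scales to one of n via (k·x)² + (k·y)² = k²(x² + y²). Each prime p ≡ 1 (mod 4) is itself a sum of two squares; find a² by testing p − a² for a perfect square:
  73: 73 − 1² = 72, 73 − 2² = 69, 73 − 3² = 64 = 8² ⇒ 73 = 3² + 8².
  137: 137 − 1² = 136, 137 − 2² = 133, 137 − 3² = 128, 137 − 4² = 121 = 11² ⇒ 137 = 4² + 11².
  Combine using the Brahmagupta–Fibonacci identity (a² + b²)(c² + d²) = (ac − bd)² + (ad + bc)² = (ac + bd)² + (ad − bc)²:
  73 · 137 = 10001: from (3² + 8²)(4² + 11²), take (3·4 − 8·11, 3·11 + 8·4) = (12 − 88, 33 + 32) = (-76, 65); dropping signs (only squares matter) gives (76, 65); check 76² + 65² = 5776 + 4225 = 10001 ✓.
  Scale by k = 4: (4·76, 4·65) = (304, 260).
Step 4: Order so x ≤ y and verify: 260² + 304² = 67600 + 92416 = 160016 = n. ✓

n = 160016 = 260² + 304² (one valid representation with x ≤ y).


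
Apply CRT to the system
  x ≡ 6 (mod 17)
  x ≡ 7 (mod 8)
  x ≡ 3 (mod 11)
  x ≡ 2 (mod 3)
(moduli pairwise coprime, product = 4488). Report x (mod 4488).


Product of moduli M = 17 · 8 · 11 · 3 = 4488.
Merge one congruence at a time:
  Start: x ≡ 6 (mod 17).
  Combine with x ≡ 7 (mod 8); new modulus lcm = 136.
    Write x = 6 + 17·t and substitute into x ≡ 7 (mod 8): 17·t ≡ 7 − 6 = 1 (mod 8).
    Reduce coefficients mod 8: 1·t ≡ 1 (mod 8).
    So t ≡ 1 (mod 8).
    Then x = 6 + 17·1 = 23, valid modulo lcm(17, 8) = 136: x ≡ 23 (mod 136).
  Combine with x ≡ 3 (mod 11); new modulus lcm = 1496.
    Write x = 23 + 136·t and substitute into x ≡ 3 (mod 11): 136·t ≡ 3 − 23 = -20 (mod 11).
    Reduce coefficients mod 11: 4·t ≡ 2 (mod 11).
    The inverse of 4 mod 11 is 3 (since 4·3 = 12 = 1·11 + 1), so t ≡ 3·2 = 6 ≡ 6 (mod 11).
    Then x = 23 + 136·6 = 839, valid modulo lcm(136, 11) = 1496: x ≡ 839 (mod 1496).
  Combine with x ≡ 2 (mod 3); new modulus lcm = 4488.
    Write x = 839 + 1496·t and substitute into x ≡ 2 (mod 3): 1496·t ≡ 2 − 839 = -837 (mod 3).
    Reduce coefficients mod 3: 2·t ≡ 0 (mod 3).
    The inverse of 2 mod 3 is 2 (since 2·2 = 4 = 1·3 + 1), so t ≡ 2·0 = 0 ≡ 0 (mod 3).
    Then x = 839 + 1496·0 = 839, valid modulo lcm(1496, 3) = 4488: x ≡ 839 (mod 4488).
Verify against each original: 839 mod 17 = 6, 839 mod 8 = 7, 839 mod 11 = 3, 839 mod 3 = 2.

x ≡ 839 (mod 4488).


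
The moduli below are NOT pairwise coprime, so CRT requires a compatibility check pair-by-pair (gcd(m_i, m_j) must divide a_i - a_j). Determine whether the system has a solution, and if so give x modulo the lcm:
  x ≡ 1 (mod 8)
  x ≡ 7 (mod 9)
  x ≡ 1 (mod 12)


Moduli 8, 9, 12 are not pairwise coprime, so CRT works modulo lcm(m_i) when all pairwise compatibility conditions hold.
Pairwise compatibility: gcd(m_i, m_j) must divide a_i - a_j for every pair.
Merge one congruence at a time:
  Start: x ≡ 1 (mod 8).
  Combine with x ≡ 7 (mod 9): gcd(8, 9) = 1; 7 - 1 = 6, which IS divisible by 1, so compatible.
    Write x = 1 + 8·t and substitute into x ≡ 7 (mod 9): 8·t ≡ 7 − 1 = 6 (mod 9).
    The inverse of 8 mod 9 is 8 (since 8·8 = 64 = 7·9 + 1), so t ≡ 8·6 = 48 ≡ 3 (mod 9).
    Then x = 1 + 8·3 = 25, valid modulo lcm(8, 9) = 72: x ≡ 25 (mod 72).
  Combine with x ≡ 1 (mod 12): gcd(72, 12) = 12; 1 - 25 = -24, which IS divisible by 12, so compatible.
    Write x = 25 + 72·t and substitute into x ≡ 1 (mod 12): 72·t ≡ 1 − 25 = -24 (mod 12).
    Divide the congruence (and modulus) by g = 12: 6·t ≡ -2 (mod 1).
    Modulo 1 every t works; take t = 0.
    Then x = 25 + 72·0 = 25, valid modulo lcm(72, 12) = 72: x ≡ 25 (mod 72).
Verify: 25 mod 8 = 1, 25 mod 9 = 7, 25 mod 12 = 1.

x ≡ 25 (mod 72).


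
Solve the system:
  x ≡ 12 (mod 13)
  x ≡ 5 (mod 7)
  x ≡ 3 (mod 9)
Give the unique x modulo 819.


Moduli 13, 7, 9 are pairwise coprime; by CRT there is a unique solution modulo M = 13 · 7 · 9 = 819.
Solve pairwise, accumulating the modulus:
  Start with x ≡ 12 (mod 13).
  Combine with x ≡ 5 (mod 7): since gcd(13, 7) = 1, we get a unique residue mod 91.
    Write x = 12 + 13·t and substitute into x ≡ 5 (mod 7): 13·t ≡ 5 − 12 = -7 (mod 7).
    Reduce coefficients mod 7: 6·t ≡ 0 (mod 7).
    The inverse of 6 mod 7 is 6 (since 6·6 = 36 = 5·7 + 1), so t ≡ 6·0 = 0 ≡ 0 (mod 7).
    Then x = 12 + 13·0 = 12, valid modulo lcm(13, 7) = 91: x ≡ 12 (mod 91).
  Combine with x ≡ 3 (mod 9): since gcd(91, 9) = 1, we get a unique residue mod 819.
    Write x = 12 + 91·t and substitute into x ≡ 3 (mod 9): 91·t ≡ 3 − 12 = -9 (mod 9).
    Reduce coefficients mod 9: 1·t ≡ 0 (mod 9).
    So t ≡ 0 (mod 9).
    Then x = 12 + 91·0 = 12, valid modulo lcm(91, 9) = 819: x ≡ 12 (mod 819).
Verify: 12 mod 13 = 12 ✓, 12 mod 7 = 5 ✓, 12 mod 9 = 3 ✓.

x ≡ 12 (mod 819).
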